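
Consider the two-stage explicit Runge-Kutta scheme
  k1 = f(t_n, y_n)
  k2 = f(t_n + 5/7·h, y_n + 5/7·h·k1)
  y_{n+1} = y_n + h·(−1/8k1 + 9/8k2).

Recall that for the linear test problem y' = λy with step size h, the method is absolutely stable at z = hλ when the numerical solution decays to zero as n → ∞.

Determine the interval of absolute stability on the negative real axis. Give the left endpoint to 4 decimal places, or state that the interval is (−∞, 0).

(-1.2444, 0).

Test eqn y'=λy, z=hλ:
  k1=λy_n ⇒ h·k1=z·y_n;  k2=λ(1+5/7z)y_n ⇒ h·k2=z(1+5/7z)y_n
  y_{n+1}/y_n = 1 − 1/8z + 9/8z(1+5/7z) = 1 + z + 45/56z²
  ⇒ R(z) = 1 + z + 45/56z².

Solve |R(x)|<1 on ℝ⁻.
x=-0.53: |R|=0.6957
R=1: x+45/56x²=0 ⇒ x=−56/45=-1.2444; min R=1−1/(4·45/56)=0.6889>−1
Confirm numerically:
  x=-1.122: |R|=0.88960 <1
  x=-1.093: |R|=0.86699 <1
  x=-0.960: |R|=0.78057 <1
  x=-1.696: |R|=1.61541 >1
  x=-1.426: |R|=1.20804 >1
So |R|<1 on (-1.2444, 0).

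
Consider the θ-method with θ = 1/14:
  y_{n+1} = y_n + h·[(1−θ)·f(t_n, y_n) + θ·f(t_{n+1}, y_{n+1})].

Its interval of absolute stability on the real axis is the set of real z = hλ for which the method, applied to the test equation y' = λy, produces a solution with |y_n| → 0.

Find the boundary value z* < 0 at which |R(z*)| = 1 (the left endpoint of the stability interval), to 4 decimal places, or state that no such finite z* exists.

left endpoint -2.3333.

On y'=λy, z=hλ:
  y_{n+1} = y_n + z·[13/14·y_n + 1/14·y_{n+1}] ⇒ (1 − 1/14z)y_{n+1} = (1 + 13/14z)y_n
  ⇒ R(z) = (1 + 13/14z)/(1 − 1/14z).

Solve |R(x)|<1 on ℝ⁻.
x=-0.57: |R|=0.4523
R=−1: 1+13/14x = −1+1/14x ⇒ -6/7x=2 ⇒ x=2/(-6/7)=-2.3333
Confirm numerically:
  x=-1.881: |R|=0.65821 <1
  x=-1.694: |R|=0.51115 <1
  x=-1.543: |R|=0.38982 <1
  x=-0.984: |R|=0.08062 <1
  x=-2.817: |R|=1.34513 >1
  x=-2.554: |R|=1.15996 >1
  x=-2.500: |R|=1.12121 >1
So |R|<1 on (-2.3333, 0).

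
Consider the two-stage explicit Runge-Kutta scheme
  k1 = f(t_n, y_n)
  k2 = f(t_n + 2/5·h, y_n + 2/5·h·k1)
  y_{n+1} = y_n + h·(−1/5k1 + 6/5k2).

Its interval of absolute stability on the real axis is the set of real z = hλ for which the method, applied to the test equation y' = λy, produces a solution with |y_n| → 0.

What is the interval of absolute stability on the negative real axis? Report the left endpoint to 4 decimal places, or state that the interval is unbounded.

With y'=λy (z=hλ):
  k1=λy_n ⇒ h·k1=z·y_n;  k2=λ(1+2/5z)y_n ⇒ h·k2=z(1+2/5z)y_n
  y_{n+1}/y_n = 1 − 1/5z + 6/5z(1+2/5z) = 1 + z + 12/25z²
  so R(z) = 1 + z + 12/25z².

Solve |R(x)|<1 on ℝ⁻.
x=-0.64: |R|=0.5566
R=1: x+12/25x²=0 ⇒ x=−25/12=-2.0833; min R=1−1/(4·12/25)=0.4792>−1
Confirm numerically:
  x=-2.039: |R|=0.95661 <1
  x=-1.989: |R|=0.90994 <1
  x=-1.874: |R|=0.81170 <1
  x=-0.878: |R|=0.49202 <1
  x=-2.501: |R|=1.50140 >1
  x=-2.350: |R|=1.30080 >1
Stable set (-2.0833, 0).

(-2.0833, 0).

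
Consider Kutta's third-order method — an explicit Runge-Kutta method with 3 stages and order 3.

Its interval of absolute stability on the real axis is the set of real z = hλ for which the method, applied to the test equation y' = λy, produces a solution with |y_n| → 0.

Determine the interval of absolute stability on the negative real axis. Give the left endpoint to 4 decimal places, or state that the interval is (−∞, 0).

z∈(-2.5127,0).

On y'=λy, z=hλ:
  order 3, 3-stage ⇒ R(z)=1+z+z^2/2+z^3/6
  (e.g. R(-0.59)=0.54982, |R|=0.54982)

Solve |R(x)|<1 on ℝ⁻.
x=-0.59: |R|=0.5498
|R(-2.82)|=1.5814 |R(-2.51)|=0.9955 |R(-0.76)|=0.4556
Bisect:
  x_lo=-3.3335 |R|=2.9510  x_hi=-0.3120 |R|=0.7316
  mid=-1.82271 |R|=0.17083 →hi
  mid=-2.57809 |R|=1.11071 →lo
  mid=-2.20040 |R|=0.55515 →hi
  mid=-2.38924 |R|=0.80816 →hi
  mid=-2.48367 |R|=0.95282 →hi
  mid=-2.53088 |R|=1.03006 →lo
  mid=-2.50727 |R|=0.99102 →hi
  ...
  [-2.51280,-2.51262] ⇒ x*=-2.5127
So |R|<1 on (-2.5127, 0).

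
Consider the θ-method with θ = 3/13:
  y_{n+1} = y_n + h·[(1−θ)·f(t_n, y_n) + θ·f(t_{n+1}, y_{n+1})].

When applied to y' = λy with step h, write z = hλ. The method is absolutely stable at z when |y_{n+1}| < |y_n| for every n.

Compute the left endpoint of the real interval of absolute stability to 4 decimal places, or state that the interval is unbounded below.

left endpoint -3.7143.

On y'=λy, z=hλ:
  y_{n+1} = y_n + z·[10/13·y_n + 3/13·y_{n+1}] ⇒ (1 − 3/13z)y_{n+1} = (1 + 10/13z)y_n
  Hence R(z) = (1 + 10/13z)/(1 − 3/13z).

Need |R(x)|<1, x<0.
x=-1.39: |R|=0.0524
R=−1: 1+10/13x = −1+3/13x ⇒ -7/13x=2 ⇒ x=2/(-7/13)=-3.7143
Confirm numerically:
  x=-2.679: |R|=0.65551 <1
  x=-2.651: |R|=0.64478 <1
  x=-1.998: |R|=0.36748 <1
  x=-4.270: |R|=1.15072 >1
  x=-4.217: |R|=1.13719 >1
  x=-3.868: |R|=1.04373 >1
Interval (-3.7143, 0).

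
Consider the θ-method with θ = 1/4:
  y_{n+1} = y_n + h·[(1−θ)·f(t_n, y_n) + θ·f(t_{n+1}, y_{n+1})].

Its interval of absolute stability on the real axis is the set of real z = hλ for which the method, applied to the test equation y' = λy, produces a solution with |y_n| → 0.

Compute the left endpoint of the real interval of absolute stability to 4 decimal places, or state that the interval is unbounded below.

z* = -4.0000.

With y'=λy (z=hλ):
  y_{n+1} = y_n + z·[3/4·y_n + 1/4·y_{n+1}] ⇒ (1 − 1/4z)y_{n+1} = (1 + 3/4z)y_n
  Hence R(z) = (1 + 3/4z)/(1 − 1/4z).

Find x<0 with |R(x)|<1.
x=-1.47: |R|=0.0750
R=−1: 1+3/4x = −1+1/4x ⇒ -1/2x=2 ⇒ x=2/(-1/2)=-4.0000
Confirm numerically:
  x=-3.349: |R|=0.82283 <1
  x=-2.612: |R|=0.58016 <1
  x=-2.507: |R|=0.54111 <1
  x=-4.391: |R|=1.09320 >1
  x=-4.330: |R|=1.07923 >1
  x=-4.043: |R|=1.01069 >1
Interval (-4.0000, 0).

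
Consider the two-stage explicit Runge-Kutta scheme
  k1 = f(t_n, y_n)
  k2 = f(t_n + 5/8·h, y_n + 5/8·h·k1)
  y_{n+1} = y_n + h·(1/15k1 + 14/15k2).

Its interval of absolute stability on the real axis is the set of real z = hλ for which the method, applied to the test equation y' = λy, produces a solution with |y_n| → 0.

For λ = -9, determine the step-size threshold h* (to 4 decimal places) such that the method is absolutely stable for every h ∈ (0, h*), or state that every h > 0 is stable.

(-1.7143,0); λ=-9 ⇒ h* = (12/7)/9 = 0.1905.

Test eqn y'=λy, z=hλ:
  k1=λy_n ⇒ h·k1=z·y_n;  k2=λ(1+5/8z)y_n ⇒ h·k2=z(1+5/8z)y_n
  y_{n+1}/y_n = 1 + 1/15z + 14/15z(1+5/8z) = 1 + z + 7/12z²
  Hence R(z) = 1 + z + 7/12z².

Boundary: |R(x)|=1, x<0.
x=-0.63: |R|=0.6015
R=1: x+7/12x²=0 ⇒ x=−12/7=-1.7143; min R=1−1/(4·7/12)=0.5714>−1
Confirm numerically:
  x=-1.338: |R|=0.70631 <1
  x=-1.268: |R|=0.66990 <1
  x=-1.075: |R|=0.59911 <1
  x=-1.966: |R|=1.28867 >1
  x=-1.812: |R|=1.10328 >1
Stable set (-1.7143, 0).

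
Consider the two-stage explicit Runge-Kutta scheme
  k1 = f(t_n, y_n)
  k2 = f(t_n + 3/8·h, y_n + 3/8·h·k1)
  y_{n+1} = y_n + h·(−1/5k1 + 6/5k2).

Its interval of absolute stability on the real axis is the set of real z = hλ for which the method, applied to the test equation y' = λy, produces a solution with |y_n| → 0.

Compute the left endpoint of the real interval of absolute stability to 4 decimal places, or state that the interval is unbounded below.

z* = -2.2222.

On y'=λy, z=hλ:
  k1=λy_n ⇒ h·k1=z·y_n;  k2=λ(1+3/8z)y_n ⇒ h·k2=z(1+3/8z)y_n
  y_{n+1}/y_n = 1 − 1/5z + 6/5z(1+3/8z) = 1 + z + 9/20z²
  so R(z) = 1 + z + 9/20z².

Find x<0 with |R(x)|<1.
x=-0.78: |R|=0.4938
R=1: x+9/20x²=0 ⇒ x=−20/9=-2.2222; min R=1−1/(4·9/20)=0.4444>−1
Confirm numerically:
  x=-2.137: |R|=0.91805 <1
  x=-1.756: |R|=0.63159 <1
  x=-1.384: |R|=0.47796 <1
  x=-1.123: |R|=0.44451 <1
  x=-2.736: |R|=1.63256 >1
  x=-2.691: |R|=1.56767 >1
  x=-2.306: |R|=1.08694 >1
Interval (-2.2222, 0).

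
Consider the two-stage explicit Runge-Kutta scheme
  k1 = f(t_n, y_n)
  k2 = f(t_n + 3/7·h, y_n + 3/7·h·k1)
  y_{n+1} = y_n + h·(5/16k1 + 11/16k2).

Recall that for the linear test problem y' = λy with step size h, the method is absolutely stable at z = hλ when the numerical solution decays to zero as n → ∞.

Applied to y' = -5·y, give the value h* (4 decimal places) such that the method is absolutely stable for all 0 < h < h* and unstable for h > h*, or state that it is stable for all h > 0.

Set f=λy, z=hλ:
  k1=λy_n ⇒ h·k1=z·y_n;  k2=λ(1+3/7z)y_n ⇒ h·k2=z(1+3/7z)y_n
  y_{n+1}/y_n = 1 + 5/16z + 11/16z(1+3/7z) = 1 + z + 33/112z²
  so R(z) = 1 + z + 33/112z².

Solve |R(x)|<1 on ℝ⁻.
x=-1.44: |R|=0.1710
R=1: x+33/112x²=0 ⇒ x=−112/33=-3.3939; min R=1−1/(4·33/112)=0.1515>−1
Confirm numerically:
  x=-3.370: |R|=0.97623 <1
  x=-2.932: |R|=0.60093 <1
  x=-2.030: |R|=0.18419 <1
  x=-3.976: |R|=1.68188 >1
  x=-3.837: |R|=1.50090 >1
  x=-3.655: |R|=1.28114 >1
Stable set (-3.3939, 0).

(-3.3939,0); λ=-5 ⇒ h* = (112/33)/5 = 0.6788.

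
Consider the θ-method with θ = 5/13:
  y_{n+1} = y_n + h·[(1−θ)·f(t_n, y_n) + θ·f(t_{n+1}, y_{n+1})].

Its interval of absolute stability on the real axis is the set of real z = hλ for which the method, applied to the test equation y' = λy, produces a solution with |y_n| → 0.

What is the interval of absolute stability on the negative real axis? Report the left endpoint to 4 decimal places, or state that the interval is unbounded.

z∈(-8.6667,0).

Test eqn y'=λy, z=hλ:
  y_{n+1} = y_n + z·[8/13·y_n + 5/13·y_{n+1}] ⇒ (1 − 5/13z)y_{n+1} = (1 + 8/13z)y_n
  Hence R(z) = (1 + 8/13z)/(1 − 5/13z).

Solve |R(x)|<1 on ℝ⁻.
x=-0.84: |R|=0.3651
R=−1: 1+8/13x = −1+5/13x ⇒ -3/13x=2 ⇒ x=2/(-3/13)=-8.6667
Confirm numerically:
  x=-6.574: |R|=0.86313 <1
  x=-5.755: |R|=0.79090 <1
  x=-5.669: |R|=0.78249 <1
  x=-9.183: |R|=1.02629 >1
  x=-8.859: |R|=1.01007 >1
  x=-8.711: |R|=1.00235 >1
So |R|<1 on (-8.6667, 0).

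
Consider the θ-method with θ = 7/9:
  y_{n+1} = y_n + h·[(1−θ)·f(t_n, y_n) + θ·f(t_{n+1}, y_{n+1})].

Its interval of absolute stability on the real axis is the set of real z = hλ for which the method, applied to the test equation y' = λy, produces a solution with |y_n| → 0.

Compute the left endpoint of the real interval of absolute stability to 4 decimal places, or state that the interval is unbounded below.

Set f=λy, z=hλ:
  y_{n+1} = y_n + z·[2/9·y_n + 7/9·y_{n+1}] ⇒ (1 − 7/9z)y_{n+1} = (1 + 2/9z)y_n
  so R(z) = (1 + 2/9z)/(1 − 7/9z).

Need |R(x)|<1, x<0.
x=-0.55: |R|=0.6148
x=-2: |R|=0.2174
x=-10: |R|=0.1392
x=-100: |R|=0.2694
θ=7/9≥1/2 ⇒ |1+2/9x|<|1−7/9x| ∀x<0 ⇒ unbounded interval.

(−∞, 0) — no finite endpoint.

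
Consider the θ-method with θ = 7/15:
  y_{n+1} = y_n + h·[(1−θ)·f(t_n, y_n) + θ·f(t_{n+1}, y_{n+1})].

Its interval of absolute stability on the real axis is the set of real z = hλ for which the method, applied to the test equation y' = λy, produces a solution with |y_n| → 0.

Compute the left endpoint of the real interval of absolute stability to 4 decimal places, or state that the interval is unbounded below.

z* = -30.0000.

Test eqn y'=λy, z=hλ:
  y_{n+1} = y_n + z·[8/15·y_n + 7/15·y_{n+1}] ⇒ (1 − 7/15z)y_{n+1} = (1 + 8/15z)y_n
  so R(z) = (1 + 8/15z)/(1 − 7/15z).

Boundary: |R(x)|=1, x<0.
x=-0.57: |R|=0.5498
R=−1: 1+8/15x = −1+7/15x ⇒ -1/15x=2 ⇒ x=2/(-1/15)=-30.0000
Confirm numerically:
  x=-29.326: |R|=0.99694 <1
  x=-25.618: |R|=0.97745 <1
  x=-18.800: |R|=0.92360 <1
  x=-30.447: |R|=1.00196 >1
  x=-30.313: |R|=1.00138 >1
Interval (-30.0000, 0).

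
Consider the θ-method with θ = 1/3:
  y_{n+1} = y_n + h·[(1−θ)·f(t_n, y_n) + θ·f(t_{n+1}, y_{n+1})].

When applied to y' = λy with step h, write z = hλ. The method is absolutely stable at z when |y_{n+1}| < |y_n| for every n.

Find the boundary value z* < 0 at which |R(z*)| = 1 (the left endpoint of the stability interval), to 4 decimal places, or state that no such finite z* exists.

left endpoint -6.0000.

Test eqn y'=λy, z=hλ:
  y_{n+1} = y_n + z·[2/3·y_n + 1/3·y_{n+1}] ⇒ (1 − 1/3z)y_{n+1} = (1 + 2/3z)y_n
  so R(z) = (1 + 2/3z)/(1 − 1/3z).

Need |R(x)|<1, x<0.
x=-1.3: |R|=0.0930
R=−1: 1+2/3x = −1+1/3x ⇒ -1/3x=2 ⇒ x=2/(-1/3)=-6.0000
Confirm numerically:
  x=-5.891: |R|=0.98774 <1
  x=-5.072: |R|=0.88503 <1
  x=-4.230: |R|=0.75519 <1
  x=-3.272: |R|=0.56505 <1
  x=-6.572: |R|=1.05976 >1
  x=-6.522: |R|=1.05482 >1
  x=-6.103: |R|=1.01131 >1
Stable set (-6.0000, 0).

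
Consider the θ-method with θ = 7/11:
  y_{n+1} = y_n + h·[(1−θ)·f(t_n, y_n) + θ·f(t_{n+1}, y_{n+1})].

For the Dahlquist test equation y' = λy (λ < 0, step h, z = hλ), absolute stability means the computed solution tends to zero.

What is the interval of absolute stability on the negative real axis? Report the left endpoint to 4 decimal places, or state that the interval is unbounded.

Test eqn y'=λy, z=hλ:
  y_{n+1} = y_n + z·[4/11·y_n + 7/11·y_{n+1}] ⇒ (1 − 7/11z)y_{n+1} = (1 + 4/11z)y_n
  Hence R(z) = (1 + 4/11z)/(1 − 7/11z).

Boundary: |R(x)|=1, x<0.
x=-1.77: |R|=0.1676
x=-2: |R|=0.1200
x=-10: |R|=0.3580
x=-100: |R|=0.5471
θ=7/11≥1/2 ⇒ |1+4/11x|<|1−7/11x| ∀x<0 ⇒ stable on all of ℝ⁻.

unbounded; (−∞, 0).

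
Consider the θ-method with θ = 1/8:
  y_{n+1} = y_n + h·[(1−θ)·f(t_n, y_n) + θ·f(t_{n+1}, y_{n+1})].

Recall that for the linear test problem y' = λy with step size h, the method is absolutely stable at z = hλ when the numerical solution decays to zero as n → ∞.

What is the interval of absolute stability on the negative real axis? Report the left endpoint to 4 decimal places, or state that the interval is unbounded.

(-2.6667, 0).

Set f=λy, z=hλ:
  y_{n+1} = y_n + z·[7/8·y_n + 1/8·y_{n+1}] ⇒ (1 − 1/8z)y_{n+1} = (1 + 7/8z)y_n
  R(z) = (1 + 7/8z)/(1 − 1/8z).

Find x<0 with |R(x)|<1.
x=-0.32: |R|=0.6923
R=−1: 1+7/8x = −1+1/8x ⇒ -3/4x=2 ⇒ x=2/(-3/4)=-2.6667
Confirm numerically:
  x=-2.553: |R|=0.93537 <1
  x=-1.744: |R|=0.43186 <1
  x=-1.583: |R|=0.32151 <1
  x=-3.249: |R|=1.31061 >1
  x=-2.990: |R|=1.17652 >1
Interval (-2.6667, 0).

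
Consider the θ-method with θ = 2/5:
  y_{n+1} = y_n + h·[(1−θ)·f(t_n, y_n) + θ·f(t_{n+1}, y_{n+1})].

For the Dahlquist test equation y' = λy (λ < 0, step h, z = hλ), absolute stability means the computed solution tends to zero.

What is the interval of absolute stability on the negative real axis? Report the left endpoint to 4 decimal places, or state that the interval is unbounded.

z∈(-10.0000,0).

Set f=λy, z=hλ:
  y_{n+1} = y_n + z·[3/5·y_n + 2/5·y_{n+1}] ⇒ (1 − 2/5z)y_{n+1} = (1 + 3/5z)y_n
  Hence R(z) = (1 + 3/5z)/(1 − 2/5z).

Boundary: |R(x)|=1, x<0.
x=-0.66: |R|=0.4778
R=−1: 1+3/5x = −1+2/5x ⇒ -1/5x=2 ⇒ x=2/(-1/5)=-10.0000
Confirm numerically:
  x=-9.133: |R|=0.96274 <1
  x=-8.587: |R|=0.93628 <1
  x=-6.923: |R|=0.83673 <1
  x=-5.197: |R|=0.68800 <1
  x=-10.565: |R|=1.02162 >1
  x=-10.339: |R|=1.01320 >1
Stable set (-10.0000, 0).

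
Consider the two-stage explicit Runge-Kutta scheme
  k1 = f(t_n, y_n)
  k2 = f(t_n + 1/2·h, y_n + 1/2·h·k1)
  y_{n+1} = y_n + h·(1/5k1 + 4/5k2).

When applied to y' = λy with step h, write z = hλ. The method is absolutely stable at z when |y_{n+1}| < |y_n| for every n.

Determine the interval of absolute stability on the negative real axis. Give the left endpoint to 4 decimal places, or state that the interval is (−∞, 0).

z∈(-2.5000,0).

On y'=λy, z=hλ:
  k1=λy_n ⇒ h·k1=z·y_n;  k2=λ(1+1/2z)y_n ⇒ h·k2=z(1+1/2z)y_n
  y_{n+1}/y_n = 1 + 1/5z + 4/5z(1+1/2z) = 1 + z + 2/5z²
  Hence R(z) = 1 + z + 2/5z².

Solve |R(x)|<1 on ℝ⁻.
x=-1.79: |R|=0.4916
R=1: x+2/5x²=0 ⇒ x=−5/2=-2.5000; min R=1−1/(4·2/5)=0.3750>−1
Confirm numerically:
  x=-2.131: |R|=0.68546 <1
  x=-1.976: |R|=0.58583 <1
  x=-1.941: |R|=0.56599 <1
  x=-3.097: |R|=1.73956 >1
  x=-2.615: |R|=1.12029 >1
Interval (-2.5000, 0).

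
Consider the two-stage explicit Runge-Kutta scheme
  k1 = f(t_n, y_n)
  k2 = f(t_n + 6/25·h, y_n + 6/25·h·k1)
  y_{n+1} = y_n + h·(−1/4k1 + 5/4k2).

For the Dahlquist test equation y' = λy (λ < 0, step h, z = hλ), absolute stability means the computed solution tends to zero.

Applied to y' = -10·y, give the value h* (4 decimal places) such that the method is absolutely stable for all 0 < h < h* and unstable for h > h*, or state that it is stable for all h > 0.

Test eqn y'=λy, z=hλ:
  k1=λy_n ⇒ h·k1=z·y_n;  k2=λ(1+6/25z)y_n ⇒ h·k2=z(1+6/25z)y_n
  y_{n+1}/y_n = 1 − 1/4z + 5/4z(1+6/25z) = 1 + z + 3/10z²
  so R(z) = 1 + z + 3/10z².

Solve |R(x)|<1 on ℝ⁻.
x=-0.45: |R|=0.6108
R=1: x+3/10x²=0 ⇒ x=−10/3=-3.3333; min R=1−1/(4·3/10)=0.1667>−1
Confirm numerically:
  x=-2.602: |R|=0.42912 <1
  x=-2.233: |R|=0.26289 <1
  x=-1.613: |R|=0.16753 <1
  x=-1.342: |R|=0.19829 <1
  x=-3.908: |R|=1.67374 >1
  x=-3.569: |R|=1.25233 >1
  x=-3.462: |R|=1.13363 >1
Stable set (-3.3333, 0).

(-3.3333,0); λ=-10 ⇒ h* = (10/3)/10 = 0.3333.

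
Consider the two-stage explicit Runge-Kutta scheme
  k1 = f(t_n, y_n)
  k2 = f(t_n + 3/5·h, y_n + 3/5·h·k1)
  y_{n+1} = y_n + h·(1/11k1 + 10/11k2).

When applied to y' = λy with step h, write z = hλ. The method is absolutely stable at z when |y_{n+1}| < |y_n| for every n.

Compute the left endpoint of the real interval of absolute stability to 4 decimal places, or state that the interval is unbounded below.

Test eqn y'=λy, z=hλ:
  k1=λy_n ⇒ h·k1=z·y_n;  k2=λ(1+3/5z)y_n ⇒ h·k2=z(1+3/5z)y_n
  y_{n+1}/y_n = 1 + 1/11z + 10/11z(1+3/5z) = 1 + z + 6/11z²
  R(z) = 1 + z + 6/11z².

Boundary: |R(x)|=1, x<0.
x=-1.3: |R|=0.6218
R=1: x+6/11x²=0 ⇒ x=−11/6=-1.8333; min R=1−1/(4·6/11)=0.5417>−1
Confirm numerically:
  x=-1.669: |R|=0.85040 <1
  x=-1.525: |R|=0.74352 <1
  x=-1.424: |R|=0.68206 <1
  x=-1.163: |R|=0.57476 <1
  x=-2.401: |R|=1.74344 >1
  x=-2.137: |R|=1.35396 >1
  x=-1.934: |R|=1.10619 >1
So |R|<1 on (-1.8333, 0).

left endpoint -1.8333.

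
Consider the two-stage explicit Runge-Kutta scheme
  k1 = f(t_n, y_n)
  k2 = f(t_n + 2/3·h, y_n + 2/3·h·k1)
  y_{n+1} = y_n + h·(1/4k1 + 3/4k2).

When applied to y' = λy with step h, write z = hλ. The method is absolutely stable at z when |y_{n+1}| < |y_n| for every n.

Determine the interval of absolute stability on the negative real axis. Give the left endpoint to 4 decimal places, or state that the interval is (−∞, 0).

z∈(-2.0000,0).

With y'=λy (z=hλ):
  k1=λy_n ⇒ h·k1=z·y_n;  k2=λ(1+2/3z)y_n ⇒ h·k2=z(1+2/3z)y_n
  y_{n+1}/y_n = 1 + 1/4z + 3/4z(1+2/3z) = 1 + z + 1/2z²
  ⇒ R(z) = 1 + z + 1/2z².

Find x<0 with |R(x)|<1.
x=-0.48: |R|=0.6352
R=1: x+1/2x²=0 ⇒ x=−2=-2.0000; min R=1−1/(4·1/2)=0.5000>−1
Confirm numerically:
  x=-1.772: |R|=0.79799 <1
  x=-1.713: |R|=0.75418 <1
  x=-1.238: |R|=0.52832 <1
  x=-1.087: |R|=0.50378 <1
  x=-2.344: |R|=1.40317 >1
  x=-2.183: |R|=1.19974 >1
Interval (-2.0000, 0).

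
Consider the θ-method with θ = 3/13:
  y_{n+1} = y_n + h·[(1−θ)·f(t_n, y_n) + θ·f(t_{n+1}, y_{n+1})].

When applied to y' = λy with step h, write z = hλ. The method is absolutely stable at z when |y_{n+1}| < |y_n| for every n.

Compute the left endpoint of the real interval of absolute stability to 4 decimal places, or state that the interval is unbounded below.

z* = -3.7143.

Set f=λy, z=hλ:
  y_{n+1} = y_n + z·[10/13·y_n + 3/13·y_{n+1}] ⇒ (1 − 3/13z)y_{n+1} = (1 + 10/13z)y_n
  R(z) = (1 + 10/13z)/(1 − 3/13z).

Boundary: |R(x)|=1, x<0.
x=-0.92: |R|=0.2411
R=−1: 1+10/13x = −1+3/13x ⇒ -7/13x=2 ⇒ x=2/(-7/13)=-3.7143
Confirm numerically:
  x=-3.443: |R|=0.91860 <1
  x=-3.397: |R|=0.90423 <1
  x=-3.003: |R|=0.77377 <1
  x=-2.410: |R|=0.54869 <1
  x=-4.013: |R|=1.08351 >1
  x=-3.801: |R|=1.02487 >1
Interval (-3.7143, 0).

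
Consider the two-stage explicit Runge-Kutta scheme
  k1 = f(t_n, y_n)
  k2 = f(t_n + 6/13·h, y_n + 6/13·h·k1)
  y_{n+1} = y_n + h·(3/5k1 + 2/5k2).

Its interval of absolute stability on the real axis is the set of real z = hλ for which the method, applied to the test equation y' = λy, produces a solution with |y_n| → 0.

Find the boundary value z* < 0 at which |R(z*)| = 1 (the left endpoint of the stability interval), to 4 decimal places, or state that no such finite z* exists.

Set f=λy, z=hλ:
  k1=λy_n ⇒ h·k1=z·y_n;  k2=λ(1+6/13z)y_n ⇒ h·k2=z(1+6/13z)y_n
  y_{n+1}/y_n = 1 + 3/5z + 2/5z(1+6/13z) = 1 + z + 12/65z²
  so R(z) = 1 + z + 12/65z².

Need |R(x)|<1, x<0.
x=-1.13: |R|=0.1057
R=1: x+12/65x²=0 ⇒ x=−65/12=-5.4167; min R=1−1/(4·12/65)=-0.3542>−1
Confirm numerically:
  x=-4.404: |R|=0.17666 <1
  x=-3.043: |R|=0.33349 <1
  x=-2.965: |R|=0.34200 <1
  x=-2.834: |R|=0.35125 <1
  x=-5.892: |R|=1.51705 >1
  x=-5.879: |R|=1.50180 >1
  x=-5.568: |R|=1.15556 >1
Interval (-5.4167, 0).

z* = -5.4167.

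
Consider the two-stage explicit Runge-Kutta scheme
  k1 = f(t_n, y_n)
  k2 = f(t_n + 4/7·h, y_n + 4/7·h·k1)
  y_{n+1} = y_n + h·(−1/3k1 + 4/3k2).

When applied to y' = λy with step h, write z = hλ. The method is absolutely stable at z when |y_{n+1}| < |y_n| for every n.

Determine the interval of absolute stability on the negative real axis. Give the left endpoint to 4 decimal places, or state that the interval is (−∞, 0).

z∈(-1.3125,0).

With y'=λy (z=hλ):
  k1=λy_n ⇒ h·k1=z·y_n;  k2=λ(1+4/7z)y_n ⇒ h·k2=z(1+4/7z)y_n
  y_{n+1}/y_n = 1 − 1/3z + 4/3z(1+4/7z) = 1 + z + 16/21z²
  Hence R(z) = 1 + z + 16/21z².

Need |R(x)|<1, x<0.
x=-1.52: |R|=1.2403
R=1: x+16/21x²=0 ⇒ x=−21/16=-1.3125; min R=1−1/(4·16/21)=0.6719>−1
Confirm numerically:
  x=-1.256: |R|=0.94593 <1
  x=-1.219: |R|=0.91316 <1
  x=-0.743: |R|=0.67761 <1
  x=-1.465: |R|=1.17022 >1
  x=-1.339: |R|=1.02704 >1
Interval (-1.3125, 0).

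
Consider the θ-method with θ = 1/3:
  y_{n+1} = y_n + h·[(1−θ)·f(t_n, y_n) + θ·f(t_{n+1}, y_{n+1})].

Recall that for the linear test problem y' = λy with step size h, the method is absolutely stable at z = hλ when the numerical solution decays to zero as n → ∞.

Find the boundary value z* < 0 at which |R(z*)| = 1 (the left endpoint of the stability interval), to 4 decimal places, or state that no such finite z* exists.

left endpoint -6.0000.

On y'=λy, z=hλ:
  y_{n+1} = y_n + z·[2/3·y_n + 1/3·y_{n+1}] ⇒ (1 − 1/3z)y_{n+1} = (1 + 2/3z)y_n
  R(z) = (1 + 2/3z)/(1 − 1/3z).

Boundary: |R(x)|=1, x<0.
x=-1.47: |R|=0.0134
R=−1: 1+2/3x = −1+1/3x ⇒ -1/3x=2 ⇒ x=2/(-1/3)=-6.0000
Confirm numerically:
  x=-3.853: |R|=0.68671 <1
  x=-3.638: |R|=0.64417 <1
  x=-3.092: |R|=0.52265 <1
  x=-2.553: |R|=0.37925 <1
  x=-6.547: |R|=1.05730 >1
  x=-6.133: |R|=1.01456 >1
  x=-6.103: |R|=1.01131 >1
Interval (-6.0000, 0).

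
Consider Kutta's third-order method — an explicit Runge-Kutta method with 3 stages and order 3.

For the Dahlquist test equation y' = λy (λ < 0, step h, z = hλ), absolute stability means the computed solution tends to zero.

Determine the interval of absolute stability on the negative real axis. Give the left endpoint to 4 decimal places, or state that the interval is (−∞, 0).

z∈(-2.5127,0).

Test eqn y'=λy, z=hλ:
  order 3, 3-stage ⇒ R(z)=1+z+z^2/2+z^3/6
  (e.g. R(-0.62)=0.53248, |R|=0.53248)

Boundary: |R(x)|=1, x<0.
x=-0.62: |R|=0.5325
|R(-2.27)|=0.6431 |R(-2.11)|=0.4496 |R(-1.42)|=0.1110
Bisect:
  x_lo=-3.1565 |R|=2.4163  x_hi=-0.2377 |R|=0.7883
  mid=-1.69707 |R|=0.07166 →hi
  mid=-2.42677 |R|=0.86413 →hi
  mid=-2.79163 |R|=1.52097 →lo
  mid=-2.60920 |R|=1.16578 →lo
  mid=-2.51799 |R|=1.00864 →lo
  mid=-2.47238 |R|=0.93485 →hi
  mid=-2.49518 |R|=0.97136 →hi
  ...
  [-2.51282,-2.51264] ⇒ x*=-2.5127
So |R|<1 on (-2.5127, 0).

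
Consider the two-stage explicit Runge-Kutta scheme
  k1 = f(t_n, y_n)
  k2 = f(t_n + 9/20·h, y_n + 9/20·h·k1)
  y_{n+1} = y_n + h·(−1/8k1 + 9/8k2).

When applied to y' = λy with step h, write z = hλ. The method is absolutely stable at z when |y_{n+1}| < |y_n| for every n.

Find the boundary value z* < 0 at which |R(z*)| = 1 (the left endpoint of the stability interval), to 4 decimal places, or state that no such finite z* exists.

z* = -1.9753.

Test eqn y'=λy, z=hλ:
  k1=λy_n ⇒ h·k1=z·y_n;  k2=λ(1+9/20z)y_n ⇒ h·k2=z(1+9/20z)y_n
  y_{n+1}/y_n = 1 − 1/8z + 9/8z(1+9/20z) = 1 + z + 81/160z²
  so R(z) = 1 + z + 81/160z².

Boundary: |R(x)|=1, x<0.
x=-0.69: |R|=0.5510
R=1: x+81/160x²=0 ⇒ x=−160/81=-1.9753; min R=1−1/(4·81/160)=0.5062>−1
Confirm numerically:
  x=-1.368: |R|=0.57941 <1
  x=-1.135: |R|=0.51716 <1
  x=-0.969: |R|=0.50635 <1
  x=-0.933: |R|=0.50769 <1
  x=-2.539: |R|=1.72455 >1
  x=-2.159: |R|=1.20077 >1
Interval (-1.9753, 0).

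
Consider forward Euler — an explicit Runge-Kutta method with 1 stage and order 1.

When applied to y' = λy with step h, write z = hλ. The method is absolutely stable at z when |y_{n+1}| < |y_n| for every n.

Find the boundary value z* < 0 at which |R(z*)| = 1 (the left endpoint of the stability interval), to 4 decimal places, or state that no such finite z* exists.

left endpoint -2.0000.

With y'=λy (z=hλ):
  order 1, 1-stage ⇒ R(z)=1+z
  (e.g. R(-0.71)=0.29000, |R|=0.29000)

Boundary: |R(x)|=1, x<0.
x=-0.71: |R|=0.2900
|R(-2.37)|=1.3700 |R(-1.26)|=0.2600 |R(-1.21)|=0.2100
Bisect:
  x_lo=-2.5935 |R|=1.5935  x_hi=-0.0540 |R|=0.9460
  mid=-1.32376 |R|=0.32376 →hi
  mid=-1.95864 |R|=0.95864 →hi
  mid=-2.27608 |R|=1.27608 →lo
  mid=-2.11736 |R|=1.11736 →lo
  mid=-2.03800 |R|=1.03800 →lo
  mid=-1.99832 |R|=0.99832 →hi
  mid=-2.01816 |R|=1.01816 →lo
  mid=-2.00824 |R|=1.00824 →lo
  ...
  [-2.00003,-1.99987] ⇒ x*=-2.0000
So |R|<1 on (-2.0000, 0).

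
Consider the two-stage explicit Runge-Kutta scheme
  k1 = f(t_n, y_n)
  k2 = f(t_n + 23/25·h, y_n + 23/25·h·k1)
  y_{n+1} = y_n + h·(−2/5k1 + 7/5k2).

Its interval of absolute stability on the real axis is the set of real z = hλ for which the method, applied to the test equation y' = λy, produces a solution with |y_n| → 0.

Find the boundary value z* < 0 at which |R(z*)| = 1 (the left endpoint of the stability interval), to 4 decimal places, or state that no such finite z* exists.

Set f=λy, z=hλ:
  k1=λy_n ⇒ h·k1=z·y_n;  k2=λ(1+23/25z)y_n ⇒ h·k2=z(1+23/25z)y_n
  y_{n+1}/y_n = 1 − 2/5z + 7/5z(1+23/25z) = 1 + z + 161/125z²
  so R(z) = 1 + z + 161/125z².

Find x<0 with |R(x)|<1.
x=-1.01: |R|=1.3039
R=1: x+161/125x²=0 ⇒ x=−125/161=-0.7764; min R=1−1/(4·161/125)=0.8059>−1
Confirm numerically:
  x=-0.742: |R|=0.96713 <1
  x=-0.721: |R|=0.94856 <1
  x=-0.569: |R|=0.84800 <1
  x=-0.393: |R|=0.80593 <1
  x=-1.098: |R|=1.45482 >1
  x=-0.850: |R|=1.08058 >1
So |R|<1 on (-0.7764, 0).

z* = -0.7764.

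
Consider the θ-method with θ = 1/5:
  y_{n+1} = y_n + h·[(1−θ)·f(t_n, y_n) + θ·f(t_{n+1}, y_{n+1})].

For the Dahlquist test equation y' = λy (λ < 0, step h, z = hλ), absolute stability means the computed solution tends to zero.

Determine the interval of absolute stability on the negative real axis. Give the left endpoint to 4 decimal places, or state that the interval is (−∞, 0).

On y'=λy, z=hλ:
  y_{n+1} = y_n + z·[4/5·y_n + 1/5·y_{n+1}] ⇒ (1 − 1/5z)y_{n+1} = (1 + 4/5z)y_n
  Hence R(z) = (1 + 4/5z)/(1 − 1/5z).

Need |R(x)|<1, x<0.
x=-1.41: |R|=0.0998
R=−1: 1+4/5x = −1+1/5x ⇒ -3/5x=2 ⇒ x=2/(-3/5)=-3.3333
Confirm numerically:
  x=-2.820: |R|=0.80307 <1
  x=-2.639: |R|=0.72732 <1
  x=-1.354: |R|=0.06547 <1
  x=-3.795: |R|=1.15748 >1
  x=-3.617: |R|=1.09876 >1
Stable set (-3.3333, 0).

z∈(-3.3333,0).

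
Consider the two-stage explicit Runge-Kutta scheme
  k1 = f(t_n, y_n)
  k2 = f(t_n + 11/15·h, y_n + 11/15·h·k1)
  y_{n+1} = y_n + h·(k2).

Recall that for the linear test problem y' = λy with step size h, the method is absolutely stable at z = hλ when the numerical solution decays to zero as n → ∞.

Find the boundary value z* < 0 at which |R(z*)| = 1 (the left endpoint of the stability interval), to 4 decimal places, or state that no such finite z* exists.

On y'=λy, z=hλ:
  k1=λy_n ⇒ h·k1=z·y_n;  k2=λ(1+11/15z)y_n ⇒ h·k2=z(1+11/15z)y_n
  y_{n+1}/y_n = 1 + z(1+11/15z) = 1 + z + 11/15z²
  Hence R(z) = 1 + z + 11/15z².

Boundary: |R(x)|=1, x<0.
x=-1.63: |R|=1.3184
R=1: x+11/15x²=0 ⇒ x=−15/11=-1.3636; min R=1−1/(4·11/15)=0.6591>−1
Confirm numerically:
  x=-1.098: |R|=0.78611 <1
  x=-1.064: |R|=0.76620 <1
  x=-0.959: |R|=0.71543 <1
  x=-0.690: |R|=0.65914 <1
  x=-1.790: |R|=1.55967 >1
  x=-1.601: |R|=1.27868 >1
  x=-1.542: |R|=1.20169 >1
Interval (-1.3636, 0).

left endpoint -1.3636.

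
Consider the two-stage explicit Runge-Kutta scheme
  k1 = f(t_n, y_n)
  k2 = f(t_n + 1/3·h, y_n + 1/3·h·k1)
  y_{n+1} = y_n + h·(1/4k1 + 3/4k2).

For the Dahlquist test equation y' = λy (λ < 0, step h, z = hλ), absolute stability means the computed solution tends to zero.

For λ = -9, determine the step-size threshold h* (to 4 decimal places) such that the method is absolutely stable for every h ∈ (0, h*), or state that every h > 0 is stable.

Test eqn y'=λy, z=hλ:
  k1=λy_n ⇒ h·k1=z·y_n;  k2=λ(1+1/3z)y_n ⇒ h·k2=z(1+1/3z)y_n
  y_{n+1}/y_n = 1 + 1/4z + 3/4z(1+1/3z) = 1 + z + 1/4z²
  so R(z) = 1 + z + 1/4z².

Solve |R(x)|<1 on ℝ⁻.
x=-1.76: |R|=0.0144
R=1: x+1/4x²=0 ⇒ x=−4=-4.0000; min R=1−1/(4·1/4)=0.0000>−1
Confirm numerically:
  x=-3.974: |R|=0.97417 <1
  x=-3.913: |R|=0.91489 <1
  x=-3.440: |R|=0.51840 <1
  x=-2.427: |R|=0.04558 <1
  x=-4.406: |R|=1.44721 >1
  x=-4.163: |R|=1.16964 >1
Stable set (-4.0000, 0).

(-4.0000,0); λ=-9 ⇒ h* = (4)/9 = 0.4444.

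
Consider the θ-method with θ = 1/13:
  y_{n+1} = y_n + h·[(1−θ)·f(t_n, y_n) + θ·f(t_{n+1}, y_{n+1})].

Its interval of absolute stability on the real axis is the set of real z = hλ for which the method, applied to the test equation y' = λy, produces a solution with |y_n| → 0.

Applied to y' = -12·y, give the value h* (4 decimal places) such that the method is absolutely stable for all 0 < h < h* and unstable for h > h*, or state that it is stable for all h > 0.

(-2.3636,0); λ=-12 ⇒ h* = (26/11)/12 = 0.1970.

On y'=λy, z=hλ:
  y_{n+1} = y_n + z·[12/13·y_n + 1/13·y_{n+1}] ⇒ (1 − 1/13z)y_{n+1} = (1 + 12/13z)y_n
  so R(z) = (1 + 12/13z)/(1 − 1/13z).

Boundary: |R(x)|=1, x<0.
x=-0.73: |R|=0.3088
R=−1: 1+12/13x = −1+1/13x ⇒ -11/13x=2 ⇒ x=2/(-11/13)=-2.3636
Confirm numerically:
  x=-1.899: |R|=0.65696 <1
  x=-1.566: |R|=0.39764 <1
  x=-1.424: |R|=0.28342 <1
  x=-2.907: |R|=1.37575 >1
  x=-2.493: |R|=1.09185 >1
So |R|<1 on (-2.3636, 0).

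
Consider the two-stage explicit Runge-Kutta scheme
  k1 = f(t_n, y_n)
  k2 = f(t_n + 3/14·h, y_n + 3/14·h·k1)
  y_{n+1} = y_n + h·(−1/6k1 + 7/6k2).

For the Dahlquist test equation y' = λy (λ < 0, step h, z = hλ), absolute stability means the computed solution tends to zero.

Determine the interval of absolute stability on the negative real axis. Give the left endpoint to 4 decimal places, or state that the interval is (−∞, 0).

z∈(-4.0000,0).

Test eqn y'=λy, z=hλ:
  k1=λy_n ⇒ h·k1=z·y_n;  k2=λ(1+3/14z)y_n ⇒ h·k2=z(1+3/14z)y_n
  y_{n+1}/y_n = 1 − 1/6z + 7/6z(1+3/14z) = 1 + z + 1/4z²
  ⇒ R(z) = 1 + z + 1/4z².

Find x<0 with |R(x)|<1.
x=-1.04: |R|=0.2304
R=1: x+1/4x²=0 ⇒ x=−4=-4.0000; min R=1−1/(4·1/4)=0.0000>−1
Confirm numerically:
  x=-3.140: |R|=0.32490 <1
  x=-2.366: |R|=0.03349 <1
  x=-2.346: |R|=0.02993 <1
  x=-4.372: |R|=1.40660 >1
  x=-4.187: |R|=1.19574 >1
So |R|<1 on (-4.0000, 0).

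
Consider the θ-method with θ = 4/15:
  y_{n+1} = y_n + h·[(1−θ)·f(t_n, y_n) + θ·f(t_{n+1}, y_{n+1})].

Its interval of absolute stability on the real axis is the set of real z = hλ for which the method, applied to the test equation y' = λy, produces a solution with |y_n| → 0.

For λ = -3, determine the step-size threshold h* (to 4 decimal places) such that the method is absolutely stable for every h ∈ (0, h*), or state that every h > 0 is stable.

Set f=λy, z=hλ:
  y_{n+1} = y_n + z·[11/15·y_n + 4/15·y_{n+1}] ⇒ (1 − 4/15z)y_{n+1} = (1 + 11/15z)y_n
  Hence R(z) = (1 + 11/15z)/(1 − 4/15z).

Boundary: |R(x)|=1, x<0.
x=-0.65: |R|=0.4460
R=−1: 1+11/15x = −1+4/15x ⇒ -7/15x=2 ⇒ x=2/(-7/15)=-4.2857
Confirm numerically:
  x=-3.907: |R|=0.91345 <1
  x=-3.109: |R|=0.69977 <1
  x=-3.107: |R|=0.69918 <1
  x=-2.131: |R|=0.35883 <1
  x=-4.512: |R|=1.04793 >1
  x=-4.434: |R|=1.03171 >1
Stable set (-4.2857, 0).

(-4.2857,0); λ=-3 ⇒ h* = (30/7)/3 = 1.4286.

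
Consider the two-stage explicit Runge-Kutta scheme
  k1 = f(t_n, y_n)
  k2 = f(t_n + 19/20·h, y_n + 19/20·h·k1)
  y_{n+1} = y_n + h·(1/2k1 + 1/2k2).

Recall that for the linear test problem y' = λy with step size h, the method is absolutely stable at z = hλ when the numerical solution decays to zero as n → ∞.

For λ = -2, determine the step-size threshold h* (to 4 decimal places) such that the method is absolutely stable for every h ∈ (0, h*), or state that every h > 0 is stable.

(-2.1053,0); λ=-2 ⇒ h* = (40/19)/2 = 1.0526.

On y'=λy, z=hλ:
  k1=λy_n ⇒ h·k1=z·y_n;  k2=λ(1+19/20z)y_n ⇒ h·k2=z(1+19/20z)y_n
  y_{n+1}/y_n = 1 + 1/2z + 1/2z(1+19/20z) = 1 + z + 19/40z²
  so R(z) = 1 + z + 19/40z².

Solve |R(x)|<1 on ℝ⁻.
x=-0.72: |R|=0.5262
R=1: x+19/40x²=0 ⇒ x=−40/19=-2.1053; min R=1−1/(4·19/40)=0.4737>−1
Confirm numerically:
  x=-1.735: |R|=0.69486 <1
  x=-1.629: |R|=0.63148 <1
  x=-1.471: |R|=0.55682 <1
  x=-1.135: |R|=0.47691 <1
  x=-2.444: |R|=1.39324 >1
  x=-2.263: |R|=1.16956 >1
So |R|<1 on (-2.1053, 0).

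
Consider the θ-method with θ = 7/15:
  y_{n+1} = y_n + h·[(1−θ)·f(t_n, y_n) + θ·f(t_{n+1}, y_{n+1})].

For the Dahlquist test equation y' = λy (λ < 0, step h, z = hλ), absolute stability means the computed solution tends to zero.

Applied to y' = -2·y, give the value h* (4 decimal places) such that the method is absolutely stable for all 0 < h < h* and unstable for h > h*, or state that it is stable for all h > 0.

With y'=λy (z=hλ):
  y_{n+1} = y_n + z·[8/15·y_n + 7/15·y_{n+1}] ⇒ (1 − 7/15z)y_{n+1} = (1 + 8/15z)y_n
  so R(z) = (1 + 8/15z)/(1 − 7/15z).

Boundary: |R(x)|=1, x<0.
x=-0.96: |R|=0.3370
R=−1: 1+8/15x = −1+7/15x ⇒ -1/15x=2 ⇒ x=2/(-1/15)=-30.0000
Confirm numerically:
  x=-23.993: |R|=0.96717 <1
  x=-20.710: |R|=0.94193 <1
  x=-16.358: |R|=0.89466 <1
  x=-15.674: |R|=0.88513 <1
  x=-30.511: |R|=1.00224 >1
  x=-30.359: |R|=1.00158 >1
  x=-30.112: |R|=1.00050 >1
Interval (-30.0000, 0).

(-30.0000,0); λ=-2 ⇒ h* = (30)/2 = 15.0000.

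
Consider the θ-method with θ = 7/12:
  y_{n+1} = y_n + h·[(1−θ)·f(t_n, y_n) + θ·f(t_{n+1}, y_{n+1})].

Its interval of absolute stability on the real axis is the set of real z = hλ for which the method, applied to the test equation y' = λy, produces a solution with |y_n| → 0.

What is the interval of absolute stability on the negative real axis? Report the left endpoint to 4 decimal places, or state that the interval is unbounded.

(−∞, 0) — no finite endpoint.

With y'=λy (z=hλ):
  y_{n+1} = y_n + z·[5/12·y_n + 7/12·y_{n+1}] ⇒ (1 − 7/12z)y_{n+1} = (1 + 5/12z)y_n
  so R(z) = (1 + 5/12z)/(1 − 7/12z).

Boundary: |R(x)|=1, x<0.
x=-0.88: |R|=0.4185
x=-2: |R|=0.0769
x=-10: |R|=0.4634
x=-100: |R|=0.6854
θ=7/12≥1/2 ⇒ |1+5/12x|<|1−7/12x| ∀x<0 ⇒ interval (−∞,0).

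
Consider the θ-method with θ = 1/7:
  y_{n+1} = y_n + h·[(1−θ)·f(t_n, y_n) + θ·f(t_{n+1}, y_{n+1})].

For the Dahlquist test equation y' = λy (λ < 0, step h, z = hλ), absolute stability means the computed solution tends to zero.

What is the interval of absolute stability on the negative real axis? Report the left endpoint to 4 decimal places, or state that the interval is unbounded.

(-2.8000, 0).

Set f=λy, z=hλ:
  y_{n+1} = y_n + z·[6/7·y_n + 1/7·y_{n+1}] ⇒ (1 − 1/7z)y_{n+1} = (1 + 6/7z)y_n
  so R(z) = (1 + 6/7z)/(1 − 1/7z).

Boundary: |R(x)|=1, x<0.
x=-0.4: |R|=0.6216
R=−1: 1+6/7x = −1+1/7x ⇒ -5/7x=2 ⇒ x=2/(-5/7)=-2.8000
Confirm numerically:
  x=-2.301: |R|=0.73175 <1
  x=-1.225: |R|=0.04255 <1
  x=-1.158: |R|=0.00637 <1
  x=-3.132: |R|=1.16384 >1
  x=-3.130: |R|=1.16288 >1
Interval (-2.8000, 0).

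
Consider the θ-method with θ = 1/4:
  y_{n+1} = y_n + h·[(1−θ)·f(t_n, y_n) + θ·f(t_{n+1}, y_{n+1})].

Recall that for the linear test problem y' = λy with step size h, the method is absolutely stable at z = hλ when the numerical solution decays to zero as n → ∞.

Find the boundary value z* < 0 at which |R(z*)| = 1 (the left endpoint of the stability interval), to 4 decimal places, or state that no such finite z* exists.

z* = -4.0000.

Set f=λy, z=hλ:
  y_{n+1} = y_n + z·[3/4·y_n + 1/4·y_{n+1}] ⇒ (1 − 1/4z)y_{n+1} = (1 + 3/4z)y_n
  ⇒ R(z) = (1 + 3/4z)/(1 − 1/4z).

Solve |R(x)|<1 on ℝ⁻.
x=-0.82: |R|=0.3195
R=−1: 1+3/4x = −1+1/4x ⇒ -1/2x=2 ⇒ x=2/(-1/2)=-4.0000
Confirm numerically:
  x=-3.581: |R|=0.88946 <1
  x=-3.488: |R|=0.86325 <1
  x=-3.220: |R|=0.78393 <1
  x=-1.639: |R|=0.16262 <1
  x=-4.576: |R|=1.13433 >1
  x=-4.273: |R|=1.06600 >1
  x=-4.239: |R|=1.05802 >1
Interval (-4.0000, 0).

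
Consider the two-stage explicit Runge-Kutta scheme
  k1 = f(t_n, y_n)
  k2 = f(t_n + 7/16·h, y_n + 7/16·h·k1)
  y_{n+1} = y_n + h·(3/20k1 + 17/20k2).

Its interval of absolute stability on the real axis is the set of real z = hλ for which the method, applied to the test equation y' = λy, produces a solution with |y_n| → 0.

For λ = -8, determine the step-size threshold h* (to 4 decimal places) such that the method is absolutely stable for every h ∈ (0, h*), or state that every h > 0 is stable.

(-2.6891,0); λ=-8 ⇒ h* = (320/119)/8 = 0.3361.

On y'=λy, z=hλ:
  k1=λy_n ⇒ h·k1=z·y_n;  k2=λ(1+7/16z)y_n ⇒ h·k2=z(1+7/16z)y_n
  y_{n+1}/y_n = 1 + 3/20z + 17/20z(1+7/16z) = 1 + z + 119/320z²
  so R(z) = 1 + z + 119/320z².

Find x<0 with |R(x)|<1.
x=-0.53: |R|=0.5745
R=1: x+119/320x²=0 ⇒ x=−320/119=-2.6891; min R=1−1/(4·119/320)=0.3277>−1
Confirm numerically:
  x=-1.823: |R|=0.41286 <1
  x=-1.448: |R|=0.33171 <1
  x=-1.106: |R|=0.34889 <1
  x=-3.132: |R|=1.51588 >1
  x=-2.886: |R|=1.21135 >1
Interval (-2.6891, 0).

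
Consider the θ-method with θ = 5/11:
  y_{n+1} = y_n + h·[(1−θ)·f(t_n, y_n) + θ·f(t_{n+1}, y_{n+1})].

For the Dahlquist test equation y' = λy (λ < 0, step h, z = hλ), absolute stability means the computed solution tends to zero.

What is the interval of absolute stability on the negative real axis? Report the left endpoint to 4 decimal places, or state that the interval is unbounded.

Test eqn y'=λy, z=hλ:
  y_{n+1} = y_n + z·[6/11·y_n + 5/11·y_{n+1}] ⇒ (1 − 5/11z)y_{n+1} = (1 + 6/11z)y_n
  so R(z) = (1 + 6/11z)/(1 − 5/11z).

Solve |R(x)|<1 on ℝ⁻.
x=-0.63: |R|=0.5102
R=−1: 1+6/11x = −1+5/11x ⇒ -1/11x=2 ⇒ x=2/(-1/11)=-22.0000
Confirm numerically:
  x=-19.626: |R|=0.97825 <1
  x=-15.489: |R|=0.92638 <1
  x=-15.389: |R|=0.92483 <1
  x=-22.307: |R|=1.00251 >1
  x=-22.248: |R|=1.00203 >1
  x=-22.125: |R|=1.00103 >1
Interval (-22.0000, 0).

(-22.0000, 0).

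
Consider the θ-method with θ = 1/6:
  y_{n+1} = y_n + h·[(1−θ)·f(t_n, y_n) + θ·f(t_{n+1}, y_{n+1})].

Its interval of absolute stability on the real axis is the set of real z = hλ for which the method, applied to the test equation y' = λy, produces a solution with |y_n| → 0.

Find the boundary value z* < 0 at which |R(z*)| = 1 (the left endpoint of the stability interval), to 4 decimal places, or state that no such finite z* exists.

z* = -3.0000.

With y'=λy (z=hλ):
  y_{n+1} = y_n + z·[5/6·y_n + 1/6·y_{n+1}] ⇒ (1 − 1/6z)y_{n+1} = (1 + 5/6z)y_n
  so R(z) = (1 + 5/6z)/(1 − 1/6z).

Need |R(x)|<1, x<0.
x=-1.03: |R|=0.1209
R=−1: 1+5/6x = −1+1/6x ⇒ -2/3x=2 ⇒ x=2/(-2/3)=-3.0000
Confirm numerically:
  x=-2.926: |R|=0.96684 <1
  x=-2.530: |R|=0.77960 <1
  x=-2.483: |R|=0.75622 <1
  x=-1.401: |R|=0.13579 <1
  x=-3.580: |R|=1.24217 >1
  x=-3.482: |R|=1.20333 >1
  x=-3.116: |R|=1.05090 >1
Stable set (-3.0000, 0).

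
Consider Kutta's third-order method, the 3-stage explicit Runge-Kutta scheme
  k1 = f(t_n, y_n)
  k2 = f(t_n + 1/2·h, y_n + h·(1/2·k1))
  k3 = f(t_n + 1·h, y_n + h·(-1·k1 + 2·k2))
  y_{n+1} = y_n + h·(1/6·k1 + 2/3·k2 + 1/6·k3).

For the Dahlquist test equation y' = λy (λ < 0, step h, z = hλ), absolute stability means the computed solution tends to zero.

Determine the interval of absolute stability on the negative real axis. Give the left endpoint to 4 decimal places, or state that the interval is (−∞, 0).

(-2.5127, 0).

On y'=λy, z=hλ:
  order 3, 3-stage ⇒ R(z)=1+z+z^2/2+z^3/6
  (e.g. R(-1.53)=0.04352, |R|=0.04352)

Solve |R(x)|<1 on ℝ⁻.
x=-1.53: |R|=0.0435
|R(-2.46)|=0.9154 |R(-2.31)|=0.6963 |R(-1.77)|=0.1278
Bisect:
  x_lo=-3.2796 |R|=2.7808  x_hi=-0.2987 |R|=0.7414
  mid=-1.78916 |R|=0.14316 →hi
  mid=-2.53437 |R|=1.03591 →lo
  mid=-2.16177 |R|=0.50889 →hi
  mid=-2.34807 |R|=0.74901 →hi
  mid=-2.44122 |R|=0.88621 →hi
  mid=-2.48780 |R|=0.95945 →hi
  mid=-2.51108 |R|=0.99727 →hi
  mid=-2.52273 |R|=1.01649 →lo
  mid=-2.51691 |R|=1.00685 →lo
  mid=-2.51399 |R|=1.00206 →lo
  ...
  [-2.51290,-2.51272] ⇒ x*=-2.5127
Interval (-2.5127, 0).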